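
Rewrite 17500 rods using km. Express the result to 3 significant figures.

88.0 km

1 rod = 0.00502920 km.
Then 17500 × 0.00502920 ≈ 88.0 km.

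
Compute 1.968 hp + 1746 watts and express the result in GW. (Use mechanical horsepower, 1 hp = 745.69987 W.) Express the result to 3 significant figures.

3.21 × 10^-6 gigawatts

1.968 hp = 1.46754 × 10^-6 GW and 1746 W = 1.74600 × 10^-6 GW.
1.46754 × 10^-6 + 1.74600 × 10^-6 ≈ 3.21 × 10^-6 GW.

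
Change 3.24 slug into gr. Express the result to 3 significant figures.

730000 gr

1 slug = 225218 gr.
Thus 3.24 × 225218 ≈ 730000 gr.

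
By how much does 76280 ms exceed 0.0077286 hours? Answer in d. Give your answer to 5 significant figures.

0.00056085 days

76280 ms = 0.0008828704 d and 0.0077286 h = 0.0003220250 d.
0.0008828704 − 0.0003220250 ≈ 0.00056085 d.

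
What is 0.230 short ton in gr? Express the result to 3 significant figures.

1 short ton = 1.40000e+7 gr.
Thus 0.230 × 1.40000e+7 ≈ 3.22e+6 gr.

3.22e+6 gr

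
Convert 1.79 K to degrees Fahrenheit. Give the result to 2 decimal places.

-456.45 °F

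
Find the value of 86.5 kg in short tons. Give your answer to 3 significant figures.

0.0953 short ton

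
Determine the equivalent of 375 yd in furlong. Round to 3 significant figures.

1.70 furlong

1 yard = 0.00454545 furlongs.
So 375 × 0.00454545 ≈ 1.70 furlong.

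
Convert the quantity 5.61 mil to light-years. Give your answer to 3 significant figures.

1.51e-20 ly

1 mil = 2.68478e-21 light-years.
5.61 × 2.68478e-21 ≈ 1.51e-20 ly.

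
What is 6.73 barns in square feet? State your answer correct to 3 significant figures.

7.24 × 10^-27 square feet

1 barn = 1.07639 × 10^-27 ft².
Thus 6.73 × 1.07639 × 10^-27 ≈ 7.24 × 10^-27 ft².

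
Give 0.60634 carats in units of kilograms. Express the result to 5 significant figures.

0.00012127 kilograms

1 ct = 0.000200000 kilograms.
So 0.60634 × 0.000200000 ≈ 0.00012127 kg.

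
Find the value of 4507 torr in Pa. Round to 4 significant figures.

600900 Pa

1 torr = 133.322 Pa.
4507 × 133.322 ≈ 600900 Pa.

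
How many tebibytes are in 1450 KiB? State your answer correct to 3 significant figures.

1 kibibyte = 9.31323 × 10^-10 tebibytes.
Thus 1450 × 9.31323 × 10^-10 ≈ 1.35 × 10^-6 TiB.

1.35 × 10^-6 TiB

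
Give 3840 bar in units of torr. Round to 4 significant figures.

1 bar = 750.062 torr.
Thus 3840 × 750.062 ≈ 2.880 × 10^6 torr.

2.880 × 10^6 torr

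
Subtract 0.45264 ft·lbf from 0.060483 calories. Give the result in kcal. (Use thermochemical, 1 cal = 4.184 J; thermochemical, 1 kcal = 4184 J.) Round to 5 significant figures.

-8.6194e-5 kilocalories

0.060483 cal = 6.04830e-5 kcal and 0.45264 ft·lbf = 0.000146677 kcal.
6.04830e-5 − 0.000146677 ≈ -8.6194e-5 kcal.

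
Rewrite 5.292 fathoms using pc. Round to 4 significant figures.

1 fathom = 5.92674 × 10^-17 pc.
5.292 × 5.92674 × 10^-17 ≈ 3.136 × 10^-16 pc.

3.136 × 10^-16 pc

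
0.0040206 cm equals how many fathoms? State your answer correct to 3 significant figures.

2.20 × 10^-5 fathom

1 centimeter = 0.00546807 fathom.
Thus 0.0040206 × 0.00546807 ≈ 2.20 × 10^-5 fathom.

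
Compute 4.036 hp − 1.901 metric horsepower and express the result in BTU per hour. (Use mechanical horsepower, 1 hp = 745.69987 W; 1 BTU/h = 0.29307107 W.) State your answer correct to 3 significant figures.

5500 BTU/h

4.036 hp = 10269.3 BTU/h and 1.901 PS = 4770.80 BTU/h.
10269.3 − 4770.80 ≈ 5500 BTU/h.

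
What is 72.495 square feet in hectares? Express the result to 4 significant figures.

0.0006735 ha

1 square foot = 9.29030 × 10^-6 ha.
72.495 × 9.29030 × 10^-6 ≈ 0.0006735 ha.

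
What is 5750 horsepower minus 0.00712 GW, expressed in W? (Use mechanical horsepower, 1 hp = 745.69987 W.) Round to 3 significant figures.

-2.83e+6 W

5750 hp = 4.28777e+6 W and 0.00712 GW = 7.12000e+6 W.
4.28777e+6 − 7.12000e+6 ≈ -2.83e+6 W.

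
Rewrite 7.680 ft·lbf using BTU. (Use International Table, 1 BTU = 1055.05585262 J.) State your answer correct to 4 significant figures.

0.009869 BTU

1 ft·lbf = 0.00128507 BTU.
Then 7.680 × 0.00128507 ≈ 0.009869 BTU.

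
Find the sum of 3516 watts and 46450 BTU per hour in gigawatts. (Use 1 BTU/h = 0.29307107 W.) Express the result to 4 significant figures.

1.713e-5 gigawatts

3516 W = 3.51600e-6 GW and 46450 BTU/h = 1.36132e-5 GW.
3.51600e-6 + 1.36132e-5 ≈ 1.713e-5 GW.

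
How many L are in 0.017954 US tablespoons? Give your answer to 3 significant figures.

0.000265 liters

1 US tbsp = 0.0147868 liters.
Then 0.017954 × 0.0147868 ≈ 0.000265 L.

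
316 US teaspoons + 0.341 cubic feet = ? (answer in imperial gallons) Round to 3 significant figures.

2.47 imperial gallons

316 US tsp = 0.342611 imp gal and 0.341 ft³ = 2.12403 imp gal.
0.342611 + 2.12403 ≈ 2.47 imp gal.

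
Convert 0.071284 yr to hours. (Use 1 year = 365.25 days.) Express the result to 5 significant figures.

624.88 h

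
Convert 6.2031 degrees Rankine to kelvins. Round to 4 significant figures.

3.446 kelvins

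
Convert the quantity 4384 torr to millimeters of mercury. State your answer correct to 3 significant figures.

1 torr = 1.00000 mmHg.
4384 × 1.00000 ≈ 4380 mmHg.

4380 millimeters of mercury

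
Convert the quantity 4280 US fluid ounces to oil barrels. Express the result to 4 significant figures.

0.7961 oil barrels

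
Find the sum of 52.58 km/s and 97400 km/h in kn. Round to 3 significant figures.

155000 kn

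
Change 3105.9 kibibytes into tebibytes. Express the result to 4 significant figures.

1 KiB = 9.31323e-10 tebibytes.
3105.9 × 9.31323e-10 ≈ 2.893e-6 TiB.

2.893e-6 tebibytes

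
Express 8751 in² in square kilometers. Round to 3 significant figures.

5.65 × 10^-6 square kilometers

1 in² = 6.45160 × 10^-10 km².
8751 × 6.45160 × 10^-10 ≈ 5.65 × 10^-6 km².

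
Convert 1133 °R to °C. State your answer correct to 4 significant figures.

°R = (°C + 273.15) × 9/5.
Applying the formula gives 356.3 °C.

356.3 degrees Celsius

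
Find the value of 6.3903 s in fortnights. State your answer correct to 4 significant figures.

1 s = 8.26720 × 10^-7 fortnight.
So 6.3903 × 8.26720 × 10^-7 ≈ 5.283 × 10^-6 fortnight.

5.283 × 10^-6 fortnight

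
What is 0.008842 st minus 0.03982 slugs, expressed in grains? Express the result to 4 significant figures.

-8102 gr

0.008842 st = 866.516 gr and 0.03982 slug = 8968.19 gr.
866.516 − 8968.19 ≈ -8102 gr.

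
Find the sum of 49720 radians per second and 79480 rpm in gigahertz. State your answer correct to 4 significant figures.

49720 rad/s = 7.91318e-6 GHz and 79480 rpm = 1.32467e-6 GHz.
7.91318e-6 + 1.32467e-6 ≈ 9.238e-6 GHz.

9.238e-6 gigahertz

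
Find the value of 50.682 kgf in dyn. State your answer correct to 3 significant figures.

1 kgf = 980665 dyn.
Thus 50.682 × 980665 ≈ 4.97 × 10^7 dyn.

4.97 × 10^7 dyn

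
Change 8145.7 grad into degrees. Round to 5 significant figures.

7331.1 degrees

1 grad = 0.900000 degrees.
Then 8145.7 × 0.900000 ≈ 7331.1 °.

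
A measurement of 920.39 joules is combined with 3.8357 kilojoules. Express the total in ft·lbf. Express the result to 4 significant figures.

3508 ft·lbf

920.39 J = 678.845 ft·lbf and 3.8357 kJ = 2829.07 ft·lbf.
678.845 + 2829.07 ≈ 3508 ft·lbf.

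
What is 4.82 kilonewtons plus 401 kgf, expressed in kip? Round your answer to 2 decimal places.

4.82 kN = 1.08358 kip and 401 kgf = 0.884054 kip.
1.08358 + 0.884054 ≈ 1.97 kip.

1.97 kips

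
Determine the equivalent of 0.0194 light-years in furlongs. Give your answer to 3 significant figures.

1 light-year = 4.70290 × 10^13 furlong.
Thus 0.0194 × 4.70290 × 10^13 ≈ 9.12 × 10^11 furlong.

9.12 × 10^11 furlong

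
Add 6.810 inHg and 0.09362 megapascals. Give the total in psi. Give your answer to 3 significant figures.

6.810 inHg = 3.34476 psi and 0.09362 MPa = 13.5784 psi.
3.34476 + 13.5784 ≈ 16.9 psi.

16.9 psi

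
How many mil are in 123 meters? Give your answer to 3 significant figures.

4.84 × 10^6 mils

1 m = 39370.1 mil.
Then 123 × 39370.1 ≈ 4.84 × 10^6 mil.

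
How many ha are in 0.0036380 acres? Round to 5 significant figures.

0.0014722 hectares

1 acre = 0.404686 hectares.
Thus 0.0036380 × 0.404686 ≈ 0.0014722 ha.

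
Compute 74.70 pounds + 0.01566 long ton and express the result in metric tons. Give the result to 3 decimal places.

74.70 lb = 0.0338834 t and 0.01566 long ton = 0.0159113 t.
0.0338834 + 0.0159113 ≈ 0.050 t.

0.050 t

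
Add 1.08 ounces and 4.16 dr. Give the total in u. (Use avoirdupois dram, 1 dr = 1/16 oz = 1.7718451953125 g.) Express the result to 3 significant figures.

2.29e+25 atomic mass units

1.08 oz = 1.84383e+25 u and 4.16 dr = 4.43885e+24 u.
1.84383e+25 + 4.43885e+24 ≈ 2.29e+25 u.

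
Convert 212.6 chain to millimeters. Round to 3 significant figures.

1 chain = 20116.8 mm.
So 212.6 × 20116.8 ≈ 4.28e+6 mm.

4.28e+6 millimeters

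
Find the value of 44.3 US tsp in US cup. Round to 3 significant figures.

0.923 US cups

1 US teaspoon = 0.0208333 US cup.
Then 44.3 × 0.0208333 ≈ 0.923 US cup.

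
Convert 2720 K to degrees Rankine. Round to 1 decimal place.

°R = K × 9/5.
Applying the formula gives 4896.0 °R.

4896.0 degrees Rankine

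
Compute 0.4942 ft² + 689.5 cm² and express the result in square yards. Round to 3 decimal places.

0.137 square yards

0.4942 ft² = 0.0549111 yd² and 689.5 cm² = 0.0824635 yd².
0.0549111 + 0.0824635 ≈ 0.137 yd².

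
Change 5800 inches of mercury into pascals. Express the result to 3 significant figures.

1.96e+7 Pa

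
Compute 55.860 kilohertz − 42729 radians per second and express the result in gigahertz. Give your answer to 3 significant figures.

55.860 kHz = 5.58600 × 10^-5 GHz and 42729 rad/s = 6.80053 × 10^-6 GHz.
5.58600 × 10^-5 − 6.80053 × 10^-6 ≈ 4.91 × 10^-5 GHz.

4.91 × 10^-5 gigahertz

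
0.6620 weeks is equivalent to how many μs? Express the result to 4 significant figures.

4.004 × 10^11 μs

1 wk = 6.04800 × 10^11 μs.
Then 0.6620 × 6.04800 × 10^11 ≈ 4.004 × 10^11 μs.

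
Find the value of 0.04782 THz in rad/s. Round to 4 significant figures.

1 terahertz = 6.28319 × 10^12 rad/s.
0.04782 × 6.28319 × 10^12 ≈ 3.005 × 10^11 rad/s.

3.005 × 10^11 radians per second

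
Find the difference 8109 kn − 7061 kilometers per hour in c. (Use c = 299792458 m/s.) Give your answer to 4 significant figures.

7.373e-6 c

8109 kn = 1.39151e-5 c and 7061 km/h = 6.54249e-6 c.
1.39151e-5 − 6.54249e-6 ≈ 7.373e-6 c.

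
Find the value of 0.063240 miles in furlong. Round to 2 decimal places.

1 mi = 8.00000 furlongs.
Thus 0.063240 × 8.00000 ≈ 0.51 furlong.

0.51 furlongs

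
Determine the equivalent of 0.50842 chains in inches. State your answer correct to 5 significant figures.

1 chain = 792.000 inches.
Then 0.50842 × 792.000 ≈ 402.67 in.

402.67 inches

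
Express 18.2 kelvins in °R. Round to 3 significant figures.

°R = K × 9/5.
Applying the formula gives 32.8 °R.

32.8 degrees Rankine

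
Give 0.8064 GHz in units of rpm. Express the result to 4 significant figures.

4.838 × 10^10 rpm

1 GHz = 6.00000 × 10^10 rpm.
0.8064 × 6.00000 × 10^10 ≈ 4.838 × 10^10 rpm.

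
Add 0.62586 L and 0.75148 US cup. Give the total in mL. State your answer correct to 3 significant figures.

0.62586 L = 625.860 mL and 0.75148 US cup = 177.791 mL.
625.860 + 177.791 ≈ 804 mL.

804 mL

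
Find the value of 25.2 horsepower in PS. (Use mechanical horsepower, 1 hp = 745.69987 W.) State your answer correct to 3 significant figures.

1 hp = 1.01387 PS.
Then 25.2 × 1.01387 ≈ 25.5 PS.

25.5 PS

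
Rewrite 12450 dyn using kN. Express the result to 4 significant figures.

0.0001245 kN

1 dyne = 1.00000 × 10^-8 kN.
Thus 12450 × 1.00000 × 10^-8 ≈ 0.0001245 kN.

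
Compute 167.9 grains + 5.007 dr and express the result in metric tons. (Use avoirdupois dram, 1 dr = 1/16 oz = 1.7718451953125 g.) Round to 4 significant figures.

1.975e-5 t

167.9 gr = 1.08797e-5 t and 5.007 dr = 8.87163e-6 t.
1.08797e-5 + 8.87163e-6 ≈ 1.975e-5 t.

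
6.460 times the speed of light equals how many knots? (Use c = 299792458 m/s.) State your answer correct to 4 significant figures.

1 c = 5.82750e+8 kn.
Then 6.460 × 5.82750e+8 ≈ 3.765e+9 kn.

3.765e+9 kn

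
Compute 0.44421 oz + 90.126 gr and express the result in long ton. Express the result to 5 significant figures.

0.44421 oz = 1.23943 × 10^-5 long ton and 90.126 gr = 5.74783 × 10^-6 long ton.
1.23943 × 10^-5 + 5.74783 × 10^-6 ≈ 1.8142 × 10^-5 long ton.

1.8142 × 10^-5 long ton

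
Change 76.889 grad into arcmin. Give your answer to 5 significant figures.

1 gradian = 54.0000 arcminutes.
Then 76.889 × 54.0000 ≈ 4152.0 arcmin.

4152.0 arcmin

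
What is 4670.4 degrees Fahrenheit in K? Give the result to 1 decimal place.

2850.0 K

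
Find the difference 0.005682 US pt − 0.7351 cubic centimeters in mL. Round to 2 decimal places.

1.95 mL

0.005682 US pt = 2.68859 mL and 0.7351 cm³ = 0.735100 mL.
2.68859 − 0.735100 ≈ 1.95 mL.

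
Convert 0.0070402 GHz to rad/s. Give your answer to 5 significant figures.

1 GHz = 6.28319 × 10^9 radians per second.
Then 0.0070402 × 6.28319 × 10^9 ≈ 4.4235 × 10^7 rad/s.

4.4235 × 10^7 rad/s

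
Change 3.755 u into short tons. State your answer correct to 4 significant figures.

6.873e-30 short ton

1 atomic mass unit = 1.83043e-30 short ton.
Then 3.755 × 1.83043e-30 ≈ 6.873e-30 short ton.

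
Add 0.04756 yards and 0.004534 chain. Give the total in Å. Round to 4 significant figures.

1.347 × 10^9 Å

0.04756 yd = 4.34889 × 10^8 Å and 0.004534 chain = 9.12096 × 10^8 Å.
4.34889 × 10^8 + 9.12096 × 10^8 ≈ 1.347 × 10^9 Å.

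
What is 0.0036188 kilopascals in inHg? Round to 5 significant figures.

0.0010686 inHg

1 kilopascal = 0.295300 inHg.
So 0.0036188 × 0.295300 ≈ 0.0010686 inHg.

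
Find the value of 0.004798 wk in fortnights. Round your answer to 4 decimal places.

0.0024 fortnight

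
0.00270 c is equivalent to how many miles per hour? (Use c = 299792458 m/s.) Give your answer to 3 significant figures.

1 speed of light = 6.70617 × 10^8 miles per hour.
So 0.00270 × 6.70617 × 10^8 ≈ 1.81 × 10^6 mph.

1.81 × 10^6 mph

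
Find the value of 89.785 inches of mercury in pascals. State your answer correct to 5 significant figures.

1 inch of mercury = 3386.39 Pa.
Then 89.785 × 3386.39 ≈ 304050 Pa.

304050 pascals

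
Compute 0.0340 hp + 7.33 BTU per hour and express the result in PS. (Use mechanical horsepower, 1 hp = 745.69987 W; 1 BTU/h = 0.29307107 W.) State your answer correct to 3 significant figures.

0.0340 hp = 0.0344716 PS and 7.33 BTU/h = 0.00292075 PS.
0.0344716 + 0.00292075 ≈ 0.0374 PS.

0.0374 PS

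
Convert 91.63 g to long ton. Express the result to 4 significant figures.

1 gram = 9.84207e-7 long tons.
91.63 × 9.84207e-7 ≈ 9.018e-5 long ton.

9.018e-5 long tons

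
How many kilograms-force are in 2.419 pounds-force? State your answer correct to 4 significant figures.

1.097 kgf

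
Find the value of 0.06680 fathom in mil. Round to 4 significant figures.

1 fathom = 72000.0 mil.
Then 0.06680 × 72000.0 ≈ 4810 mil.

4810 mils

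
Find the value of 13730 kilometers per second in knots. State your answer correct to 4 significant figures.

2.669 × 10^7 kn

1 kilometer per second = 1943.84 kn.
So 13730 × 1943.84 ≈ 2.669 × 10^7 kn.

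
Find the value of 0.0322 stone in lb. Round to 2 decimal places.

0.45 lb

1 stone = 14.0000 pounds.
0.0322 × 14.0000 ≈ 0.45 lb.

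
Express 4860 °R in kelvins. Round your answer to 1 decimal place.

2700.0 K

°R = K × 9/5.
Applying the formula gives 2700.0 K.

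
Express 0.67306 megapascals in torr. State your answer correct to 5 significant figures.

5048.4 torr

1 MPa = 7500.62 torr.
Thus 0.67306 × 7500.62 ≈ 5048.4 torr.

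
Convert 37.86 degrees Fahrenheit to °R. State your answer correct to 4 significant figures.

497.5 °R

°R = °F + 459.67.
Applying the formula gives 497.5 °R.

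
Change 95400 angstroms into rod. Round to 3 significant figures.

1.90e-6 rods

1 angstrom = 1.98839e-11 rods.
Then 95400 × 1.98839e-11 ≈ 1.90e-6 rod.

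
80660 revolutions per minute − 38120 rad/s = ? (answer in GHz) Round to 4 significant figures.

-4.723e-6 GHz

80660 rpm = 1.34433e-6 GHz and 38120 rad/s = 6.06699e-6 GHz.
1.34433e-6 − 6.06699e-6 ≈ -4.723e-6 GHz.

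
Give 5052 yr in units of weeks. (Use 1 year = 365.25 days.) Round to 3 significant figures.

264000 wk

1 yr = 52.1786 wk.
Then 5052 × 52.1786 ≈ 264000 wk.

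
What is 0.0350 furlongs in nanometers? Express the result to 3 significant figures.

1 furlong = 2.01168e+11 nm.
Then 0.0350 × 2.01168e+11 ≈ 7.04e+9 nm.

7.04e+9 nm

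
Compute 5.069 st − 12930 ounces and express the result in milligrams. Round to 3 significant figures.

5.069 st = 3.21896e+7 mg and 12930 oz = 3.66559e+8 mg.
3.21896e+7 − 3.66559e+8 ≈ -3.34e+8 mg.

-3.34e+8 milligrams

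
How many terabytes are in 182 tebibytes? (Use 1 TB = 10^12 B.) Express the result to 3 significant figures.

1 TiB = 1.09951 TB.
So 182 × 1.09951 ≈ 200 TB.

200 TB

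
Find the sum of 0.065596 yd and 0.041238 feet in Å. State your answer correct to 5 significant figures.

0.065596 yd = 5.99810e+8 Å and 0.041238 ft = 1.25693e+8 Å.
5.99810e+8 + 1.25693e+8 ≈ 7.2550e+8 Å.

7.2550e+8 Å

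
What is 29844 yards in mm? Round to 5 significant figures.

1 yard = 914.400 millimeters.
Then 29844 × 914.400 ≈ 2.7289e+7 mm.

2.7289e+7 mm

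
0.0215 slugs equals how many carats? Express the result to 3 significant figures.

1 slug = 72969.5 ct.
Thus 0.0215 × 72969.5 ≈ 1570 ct.

1570 ct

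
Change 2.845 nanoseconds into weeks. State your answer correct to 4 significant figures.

1 nanosecond = 1.65344e-15 wk.
2.845 × 1.65344e-15 ≈ 4.704e-15 wk.

4.704e-15 weeks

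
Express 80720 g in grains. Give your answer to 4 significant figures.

1.246e+6 grains

1 g = 15.4324 gr.
So 80720 × 15.4324 ≈ 1.246e+6 gr.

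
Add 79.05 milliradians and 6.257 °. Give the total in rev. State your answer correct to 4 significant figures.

79.05 mrad = 0.0125812 rev and 6.257 ° = 0.0173806 rev.
0.0125812 + 0.0173806 ≈ 0.02996 rev.

0.02996 rev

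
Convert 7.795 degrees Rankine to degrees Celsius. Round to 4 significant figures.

-268.8 degrees Celsius

°R = (°C + 273.15) × 9/5.
Applying the formula gives -268.8 °C.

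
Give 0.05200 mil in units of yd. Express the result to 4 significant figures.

1.444 × 10^-6 yards

1 mil = 2.77778 × 10^-5 yd.
So 0.05200 × 2.77778 × 10^-5 ≈ 1.444 × 10^-6 yd.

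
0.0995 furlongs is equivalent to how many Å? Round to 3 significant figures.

2.00 × 10^11 Å

1 furlong = 2.01168 × 10^12 Å.
So 0.0995 × 2.01168 × 10^12 ≈ 2.00 × 10^11 Å.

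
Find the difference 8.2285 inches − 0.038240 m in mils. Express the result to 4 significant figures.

8.2285 in = 8228.50 mil and 0.038240 m = 1505.51 mil.
8228.50 − 1505.51 ≈ 6723 mil.

6723 mils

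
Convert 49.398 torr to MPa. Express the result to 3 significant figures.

0.00659 MPa

1 torr = 0.000133322 MPa.
Thus 49.398 × 0.000133322 ≈ 0.00659 MPa.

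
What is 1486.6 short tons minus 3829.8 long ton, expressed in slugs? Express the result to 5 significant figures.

-174230 slug

1486.6 short ton = 92409.9 slug and 3829.8 long ton = 266636 slug.
92409.9 − 266636 ≈ -174230 slug.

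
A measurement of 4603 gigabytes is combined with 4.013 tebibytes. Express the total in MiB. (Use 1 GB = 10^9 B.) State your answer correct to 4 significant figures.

8.598e+6 mebibytes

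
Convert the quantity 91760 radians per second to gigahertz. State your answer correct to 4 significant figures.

1.460e-5 gigahertz

1 rad/s = 1.59155e-10 gigahertz.
Then 91760 × 1.59155e-10 ≈ 1.460e-5 GHz.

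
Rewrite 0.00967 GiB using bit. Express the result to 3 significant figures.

1 GiB = 8.58993e+9 bit.
Thus 0.00967 × 8.58993e+9 ≈ 8.31e+7 bit.

8.31e+7 bit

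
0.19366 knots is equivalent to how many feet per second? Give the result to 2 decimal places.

0.33 feet per second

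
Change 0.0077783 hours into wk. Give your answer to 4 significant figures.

1 h = 0.00595238 weeks.
Thus 0.0077783 × 0.00595238 ≈ 4.630 × 10^-5 wk.

4.630 × 10^-5 weeks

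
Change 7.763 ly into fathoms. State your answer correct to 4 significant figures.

1 ly = 5.17319e+15 fathom.
7.763 × 5.17319e+15 ≈ 4.016e+16 fathom.

4.016e+16 fathoms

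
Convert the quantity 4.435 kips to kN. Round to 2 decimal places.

19.73 kN

1 kip = 4.44822 kN.
Then 4.435 × 4.44822 ≈ 19.73 kN.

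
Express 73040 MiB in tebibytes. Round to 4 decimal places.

1 MiB = 9.53674e-7 tebibytes.
Then 73040 × 9.53674e-7 ≈ 0.0697 TiB.

0.0697 TiB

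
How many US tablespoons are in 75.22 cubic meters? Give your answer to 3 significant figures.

1 m³ = 67628.0 US tbsp.
Thus 75.22 × 67628.0 ≈ 5.09e+6 US tbsp.

5.09e+6 US tbsp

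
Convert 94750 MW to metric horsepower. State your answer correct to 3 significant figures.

1.29e+8 PS

1 MW = 1359.62 metric horsepower.
Then 94750 × 1359.62 ≈ 1.29e+8 PS.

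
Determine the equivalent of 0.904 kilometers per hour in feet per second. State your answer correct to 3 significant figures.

1 km/h = 0.911344 feet per second.
Thus 0.904 × 0.911344 ≈ 0.824 ft/s.

0.824 feet per second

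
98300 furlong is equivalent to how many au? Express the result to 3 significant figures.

0.000132 au

1 furlong = 1.34473 × 10^-9 au.
98300 × 1.34473 × 10^-9 ≈ 0.000132 au.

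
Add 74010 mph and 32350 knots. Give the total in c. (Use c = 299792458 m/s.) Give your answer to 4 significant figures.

74010 mph = 0.000110361 c and 32350 kn = 5.55127 × 10^-5 c.
0.000110361 + 5.55127 × 10^-5 ≈ 0.0001659 c.

0.0001659 c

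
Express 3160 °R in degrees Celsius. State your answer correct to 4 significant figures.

1482 °C

°R = (°C + 273.15) × 9/5.
Applying the formula gives 1482 °C.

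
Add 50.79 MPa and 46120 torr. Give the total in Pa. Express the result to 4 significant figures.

50.79 MPa = 5.07900 × 10^7 Pa and 46120 torr = 6.14883 × 10^6 Pa.
5.07900 × 10^7 + 6.14883 × 10^6 ≈ 5.694 × 10^7 Pa.

5.694 × 10^7 pascals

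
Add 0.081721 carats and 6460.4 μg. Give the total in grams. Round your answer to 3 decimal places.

0.023 grams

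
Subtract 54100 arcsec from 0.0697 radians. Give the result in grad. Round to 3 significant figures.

-12.3 grad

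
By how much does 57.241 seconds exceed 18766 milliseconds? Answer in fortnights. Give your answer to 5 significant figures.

3.1808e-5 fortnights

57.241 s = 4.73223e-5 fortnight and 18766 ms = 1.55142e-5 fortnight.
4.73223e-5 − 1.55142e-5 ≈ 3.1808e-5 fortnight.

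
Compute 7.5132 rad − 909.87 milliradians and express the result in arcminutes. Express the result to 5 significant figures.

7.5132 rad = 25828.5 arcmin and 909.87 mrad = 3127.90 arcmin.
25828.5 − 3127.90 ≈ 22701 arcmin.

22701 arcmin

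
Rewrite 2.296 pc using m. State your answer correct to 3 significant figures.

7.08e+16 meters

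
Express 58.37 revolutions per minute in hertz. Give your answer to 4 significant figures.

1 rpm = 0.0166667 Hz.
58.37 × 0.0166667 ≈ 0.9728 Hz.

0.9728 hertz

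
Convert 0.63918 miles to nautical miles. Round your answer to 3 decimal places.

0.555 nmi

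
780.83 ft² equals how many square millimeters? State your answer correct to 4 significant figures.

1 square foot = 92903.0 mm².
780.83 × 92903.0 ≈ 7.254e+7 mm².

7.254e+7 square millimeters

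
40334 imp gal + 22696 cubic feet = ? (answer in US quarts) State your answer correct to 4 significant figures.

872900 US quarts

40334 imp gal = 193756 US qt and 22696 ft³ = 679111 US qt.
193756 + 679111 ≈ 872900 US qt.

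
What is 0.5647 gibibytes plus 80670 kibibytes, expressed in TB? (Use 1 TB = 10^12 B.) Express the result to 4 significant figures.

0.0006889 terabytes

0.5647 GiB = 0.000606342 TB and 80670 KiB = 8.26061e-5 TB.
0.000606342 + 8.26061e-5 ≈ 0.0006889 TB.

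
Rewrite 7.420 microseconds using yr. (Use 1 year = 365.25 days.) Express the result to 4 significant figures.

2.351 × 10^-13 yr

1 microsecond = 3.16881 × 10^-14 yr.
Thus 7.420 × 3.16881 × 10^-14 ≈ 2.351 × 10^-13 yr.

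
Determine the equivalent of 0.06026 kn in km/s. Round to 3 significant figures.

1 knot = 0.000514444 kilometers per second.
So 0.06026 × 0.000514444 ≈ 3.10e-5 km/s.

3.10e-5 km/s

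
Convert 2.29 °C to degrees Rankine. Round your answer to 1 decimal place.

°R = (°C + 273.15) × 9/5.
Applying the formula gives 495.8 °R.

495.8 °R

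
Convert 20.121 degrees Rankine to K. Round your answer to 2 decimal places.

°R = K × 9/5.
Applying the formula gives 11.18 K.

11.18 K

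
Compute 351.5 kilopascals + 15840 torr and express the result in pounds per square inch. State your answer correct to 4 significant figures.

351.5 kPa = 50.9808 psi and 15840 torr = 306.295 psi.
50.9808 + 306.295 ≈ 357.3 psi.

357.3 psi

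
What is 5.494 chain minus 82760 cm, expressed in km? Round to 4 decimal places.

-0.7171 km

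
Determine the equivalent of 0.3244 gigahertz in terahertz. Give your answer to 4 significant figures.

0.0003244 THz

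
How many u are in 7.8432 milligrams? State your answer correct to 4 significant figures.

1 mg = 6.02214 × 10^20 atomic mass units.
Thus 7.8432 × 6.02214 × 10^20 ≈ 4.723 × 10^21 u.

4.723 × 10^21 atomic mass units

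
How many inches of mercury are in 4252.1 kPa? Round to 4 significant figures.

1 kPa = 0.295300 inches of mercury.
4252.1 × 0.295300 ≈ 1256 inHg.

1256 inHg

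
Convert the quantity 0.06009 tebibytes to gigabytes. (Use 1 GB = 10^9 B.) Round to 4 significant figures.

1 TiB = 1099.51 gigabytes.
Then 0.06009 × 1099.51 ≈ 66.07 GB.

66.07 gigabytes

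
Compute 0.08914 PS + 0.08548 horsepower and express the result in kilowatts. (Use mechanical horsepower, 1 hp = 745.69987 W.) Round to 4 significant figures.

0.1293 kilowatts

0.08914 PS = 0.0655624 kW and 0.08548 hp = 0.0637424 kW.
0.0655624 + 0.0637424 ≈ 0.1293 kW.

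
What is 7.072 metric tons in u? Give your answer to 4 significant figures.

1 t = 6.02214 × 10^29 u.
So 7.072 × 6.02214 × 10^29 ≈ 4.259 × 10^30 u.

4.259 × 10^30 u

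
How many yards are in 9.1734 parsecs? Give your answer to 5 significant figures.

1 pc = 3.37454e+16 yd.
Then 9.1734 × 3.37454e+16 ≈ 3.0956e+17 yd.

3.0956e+17 yards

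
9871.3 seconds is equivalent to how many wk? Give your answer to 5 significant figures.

0.016322 weeks

1 s = 1.65344 × 10^-6 weeks.
Thus 9871.3 × 1.65344 × 10^-6 ≈ 0.016322 wk.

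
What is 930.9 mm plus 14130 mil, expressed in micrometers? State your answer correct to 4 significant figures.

930.9 mm = 930900 μm and 14130 mil = 358902 μm.
930900 + 358902 ≈ 1.290e+6 μm.

1.290e+6 μm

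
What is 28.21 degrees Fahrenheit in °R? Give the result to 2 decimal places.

487.88 °R

°R = °F + 459.67.
Applying the formula gives 487.88 °R.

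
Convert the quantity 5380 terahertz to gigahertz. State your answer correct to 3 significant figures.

5.38 × 10^6 GHz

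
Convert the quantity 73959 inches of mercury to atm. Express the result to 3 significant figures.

2470 atm

1 inHg = 0.0334211 atmospheres.
Thus 73959 × 0.0334211 ≈ 2470 atm.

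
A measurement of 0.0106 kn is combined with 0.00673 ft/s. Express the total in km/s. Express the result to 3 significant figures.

7.50 × 10^-6 km/s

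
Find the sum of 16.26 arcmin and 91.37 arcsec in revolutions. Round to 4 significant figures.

0.0008233 rev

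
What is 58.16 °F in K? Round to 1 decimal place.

287.7 K

K = (°F + 459.67) × 5/9.
Applying the formula gives 287.7 K.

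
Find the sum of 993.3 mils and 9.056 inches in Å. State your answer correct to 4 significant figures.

2.553e+9 Å

993.3 mil = 2.52298e+8 Å and 9.056 in = 2.30022e+9 Å.
2.52298e+8 + 2.30022e+9 ≈ 2.553e+9 Å.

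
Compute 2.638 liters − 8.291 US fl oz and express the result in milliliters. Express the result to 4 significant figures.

2393 mL

2.638 L = 2638.00 mL and 8.291 US fl oz = 245.194 mL.
2638.00 − 245.194 ≈ 2393 mL.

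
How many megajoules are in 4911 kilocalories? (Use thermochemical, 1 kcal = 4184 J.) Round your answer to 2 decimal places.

20.55 MJ

1 kilocalorie = 0.00418400 megajoules.
Thus 4911 × 0.00418400 ≈ 20.55 MJ.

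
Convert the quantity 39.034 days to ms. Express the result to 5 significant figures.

1 d = 8.64000 × 10^7 milliseconds.
So 39.034 × 8.64000 × 10^7 ≈ 3.3725 × 10^9 ms.

3.3725 × 10^9 ms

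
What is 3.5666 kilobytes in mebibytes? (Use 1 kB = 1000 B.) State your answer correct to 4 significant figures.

0.003401 mebibytes

1 kB = 0.000953674 MiB.
So 3.5666 × 0.000953674 ≈ 0.003401 MiB.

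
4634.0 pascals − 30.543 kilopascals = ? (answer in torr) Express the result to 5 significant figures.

4634.0 Pa = 34.7579 torr and 30.543 kPa = 229.091 torr.
34.7579 − 229.091 ≈ -194.33 torr.

-194.33 torr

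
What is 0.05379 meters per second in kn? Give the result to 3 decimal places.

0.105 kn

1 m/s = 1.94384 knots.
0.05379 × 1.94384 ≈ 0.105 kn.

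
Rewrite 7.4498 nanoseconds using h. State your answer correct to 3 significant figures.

2.07e-12 h

1 ns = 2.77778e-13 h.
Then 7.4498 × 2.77778e-13 ≈ 2.07e-12 h.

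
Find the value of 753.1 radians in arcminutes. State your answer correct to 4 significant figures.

2.589e+6 arcmin

1 rad = 3437.75 arcmin.
753.1 × 3437.75 ≈ 2.589e+6 arcmin.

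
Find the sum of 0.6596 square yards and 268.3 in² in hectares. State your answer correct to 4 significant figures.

7.246 × 10^-5 ha

0.6596 yd² = 5.51510 × 10^-5 ha and 268.3 in² = 1.73096 × 10^-5 ha.
5.51510 × 10^-5 + 1.73096 × 10^-5 ≈ 7.246 × 10^-5 ha.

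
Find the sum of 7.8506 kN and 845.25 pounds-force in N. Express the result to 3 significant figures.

11600 N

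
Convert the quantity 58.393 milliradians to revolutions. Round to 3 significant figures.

1 mrad = 0.000159155 revolutions.
58.393 × 0.000159155 ≈ 0.00929 rev.

0.00929 rev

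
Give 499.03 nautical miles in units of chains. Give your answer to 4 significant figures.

45940 chains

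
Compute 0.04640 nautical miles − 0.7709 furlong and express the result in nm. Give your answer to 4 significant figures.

-6.915 × 10^10 nanometers

0.04640 nmi = 8.59328 × 10^10 nm and 0.7709 furlong = 1.55080 × 10^11 nm.
8.59328 × 10^10 − 1.55080 × 10^11 ≈ -6.915 × 10^10 nm.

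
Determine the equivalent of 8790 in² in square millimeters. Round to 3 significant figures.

1 square inch = 645.160 mm².
Then 8790 × 645.160 ≈ 5.67e+6 mm².

5.67e+6 square millimeters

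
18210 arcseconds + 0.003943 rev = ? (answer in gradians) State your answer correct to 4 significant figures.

7.198 grad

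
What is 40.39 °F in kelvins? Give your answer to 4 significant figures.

277.8 K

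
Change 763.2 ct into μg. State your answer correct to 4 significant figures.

1 carat = 200000 μg.
Thus 763.2 × 200000 ≈ 1.526 × 10^8 μg.

1.526 × 10^8 μg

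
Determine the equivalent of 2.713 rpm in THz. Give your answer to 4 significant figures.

1 rpm = 1.66667e-14 THz.
Thus 2.713 × 1.66667e-14 ≈ 4.522e-14 THz.

4.522e-14 terahertz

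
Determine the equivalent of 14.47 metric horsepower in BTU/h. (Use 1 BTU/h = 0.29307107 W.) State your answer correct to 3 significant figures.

1 metric horsepower = 2509.63 BTU per hour.
Then 14.47 × 2509.63 ≈ 36300 BTU/h.

36300 BTU/h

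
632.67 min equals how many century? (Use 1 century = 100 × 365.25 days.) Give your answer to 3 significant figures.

1.20 × 10^-5 centuries

1 min = 1.90129 × 10^-8 centuries.
Thus 632.67 × 1.90129 × 10^-8 ≈ 1.20 × 10^-5 century.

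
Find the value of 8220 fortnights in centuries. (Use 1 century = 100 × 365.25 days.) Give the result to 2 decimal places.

3.15 century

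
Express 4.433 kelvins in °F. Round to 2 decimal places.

-451.69 °F

K = (°F + 459.67) × 5/9.
Applying the formula gives -451.69 °F.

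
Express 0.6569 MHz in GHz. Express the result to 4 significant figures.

1 megahertz = 0.00100000 gigahertz.
0.6569 × 0.00100000 ≈ 0.0006569 GHz.

0.0006569 GHz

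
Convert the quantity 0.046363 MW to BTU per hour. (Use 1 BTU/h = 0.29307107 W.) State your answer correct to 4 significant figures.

158200 BTU/h

1 megawatt = 3.41214 × 10^6 BTU per hour.
So 0.046363 × 3.41214 × 10^6 ≈ 158200 BTU/h.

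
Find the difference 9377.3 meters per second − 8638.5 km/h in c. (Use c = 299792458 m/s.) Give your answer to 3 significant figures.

9377.3 m/s = 3.12793e-5 c and 8638.5 km/h = 8.00415e-6 c.
3.12793e-5 − 8.00415e-6 ≈ 2.33e-5 c.

2.33e-5 c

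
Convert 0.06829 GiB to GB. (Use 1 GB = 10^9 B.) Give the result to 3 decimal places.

0.073 gigabytes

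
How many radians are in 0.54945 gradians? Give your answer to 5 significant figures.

0.0086307 rad

1 grad = 0.01570796 radians.
Then 0.54945 × 0.01570796 ≈ 0.0086307 rad.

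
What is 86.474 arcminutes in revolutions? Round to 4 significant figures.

0.004003 rev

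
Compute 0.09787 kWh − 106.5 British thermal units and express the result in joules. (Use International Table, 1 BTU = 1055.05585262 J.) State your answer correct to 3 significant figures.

240000 J

0.09787 kWh = 352332 J and 106.5 BTU = 112363 J.
352332 − 112363 ≈ 240000 J.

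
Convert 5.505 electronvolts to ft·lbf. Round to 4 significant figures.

6.505 × 10^-19 ft·lbf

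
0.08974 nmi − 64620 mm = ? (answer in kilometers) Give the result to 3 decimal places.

0.08974 nmi = 0.166198 km and 64620 mm = 0.0646200 km.
0.166198 − 0.0646200 ≈ 0.102 km.

0.102 km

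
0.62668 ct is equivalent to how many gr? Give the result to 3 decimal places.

1 carat = 3.08647 gr.
Thus 0.62668 × 3.08647 ≈ 1.934 gr.

1.934 grains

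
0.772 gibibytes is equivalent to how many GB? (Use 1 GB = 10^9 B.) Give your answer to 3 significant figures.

0.829 gigabytes

1 gibibyte = 1.07374 gigabytes.
Thus 0.772 × 1.07374 ≈ 0.829 GB.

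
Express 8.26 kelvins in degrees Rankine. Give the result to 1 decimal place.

14.9 degrees Rankine

°R = K × 9/5.
Applying the formula gives 14.9 °R.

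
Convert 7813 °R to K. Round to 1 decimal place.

°R = K × 9/5.
Applying the formula gives 4340.6 K.

4340.6 K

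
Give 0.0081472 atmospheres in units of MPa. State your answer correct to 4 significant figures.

0.0008255 megapascals

1 atm = 0.101325 MPa.
Then 0.0081472 × 0.101325 ≈ 0.0008255 MPa.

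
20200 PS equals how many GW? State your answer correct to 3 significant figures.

1 PS = 7.35499 × 10^-7 GW.
20200 × 7.35499 × 10^-7 ≈ 0.0149 GW.

0.0149 GW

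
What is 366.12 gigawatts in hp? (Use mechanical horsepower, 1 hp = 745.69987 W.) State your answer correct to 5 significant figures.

4.9098 × 10^8 horsepower

1 GW = 1341022.1 horsepower.
366.12 × 1341022.1 ≈ 4.9098 × 10^8 hp.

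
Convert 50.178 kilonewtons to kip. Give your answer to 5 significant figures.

11.280 kip

1 kN = 0.224809 kips.
Then 50.178 × 0.224809 ≈ 11.280 kip.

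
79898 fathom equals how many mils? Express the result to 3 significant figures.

1 fathom = 72000.0 mils.
So 79898 × 72000.0 ≈ 5.75 × 10^9 mil.

5.75 × 10^9 mil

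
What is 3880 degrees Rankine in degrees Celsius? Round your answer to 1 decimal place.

1882.4 °C

°R = (°C + 273.15) × 9/5.
Applying the formula gives 1882.4 °C.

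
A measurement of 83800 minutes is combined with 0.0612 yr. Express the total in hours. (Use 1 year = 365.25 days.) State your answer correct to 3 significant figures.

1930 h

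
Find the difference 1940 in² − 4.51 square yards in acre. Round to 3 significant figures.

1940 in² = 0.000309280 acre and 4.51 yd² = 0.000931818 acre.
0.000309280 − 0.000931818 ≈ -0.000623 acre.

-0.000623 acre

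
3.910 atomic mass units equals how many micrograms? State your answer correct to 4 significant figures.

1 atomic mass unit = 1.66054e-18 μg.
So 3.910 × 1.66054e-18 ≈ 6.493e-18 μg.

6.493e-18 micrograms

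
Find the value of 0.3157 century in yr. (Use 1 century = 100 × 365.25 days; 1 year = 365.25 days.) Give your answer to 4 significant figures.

1 century = 100.000 years.
So 0.3157 × 100.000 ≈ 31.57 yr.

31.57 yr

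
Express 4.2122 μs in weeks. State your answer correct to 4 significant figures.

6.965 × 10^-12 wk

1 μs = 1.65344 × 10^-12 wk.
Then 4.2122 × 1.65344 × 10^-12 ≈ 6.965 × 10^-12 wk.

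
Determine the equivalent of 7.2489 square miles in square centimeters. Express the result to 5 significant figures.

1 mi² = 2.58999 × 10^10 cm².
7.2489 × 2.58999 × 10^10 ≈ 1.8775 × 10^11 cm².

1.8775 × 10^11 square centimeters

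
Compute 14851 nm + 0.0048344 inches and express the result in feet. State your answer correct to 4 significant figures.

0.0004516 ft

14851 nm = 4.87238e-5 ft and 0.0048344 in = 0.000402867 ft.
4.87238e-5 + 0.000402867 ≈ 0.0004516 ft.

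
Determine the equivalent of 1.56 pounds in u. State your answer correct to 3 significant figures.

4.26e+26 u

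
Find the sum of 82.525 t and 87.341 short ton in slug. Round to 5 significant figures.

82.525 t = 5654.76 slug and 87.341 short ton = 5429.28 slug.
5654.76 + 5429.28 ≈ 11084 slug.

11084 slugs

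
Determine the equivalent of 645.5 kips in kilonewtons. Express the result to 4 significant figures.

1 kip = 4.44822 kilonewtons.
Then 645.5 × 4.44822 ≈ 2871 kN.

2871 kN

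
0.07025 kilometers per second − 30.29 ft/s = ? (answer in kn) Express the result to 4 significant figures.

0.07025 km/s = 136.555 kn and 30.29 ft/s = 17.9463 kn.
136.555 − 17.9463 ≈ 118.6 kn.

118.6 knots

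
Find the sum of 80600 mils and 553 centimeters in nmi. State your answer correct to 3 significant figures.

0.00409 nmi

80600 mil = 0.00110542 nmi and 553 cm = 0.00298596 nmi.
0.00110542 + 0.00298596 ≈ 0.00409 nmi.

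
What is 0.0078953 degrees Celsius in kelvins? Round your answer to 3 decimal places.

273.158 kelvins

K = °C + 273.15.
Applying the formula gives 273.158 K.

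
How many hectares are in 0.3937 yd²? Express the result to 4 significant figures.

1 square yard = 8.36127e-5 hectares.
Thus 0.3937 × 8.36127e-5 ≈ 3.292e-5 ha.

3.292e-5 hectares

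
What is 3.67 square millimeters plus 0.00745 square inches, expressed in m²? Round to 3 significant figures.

3.67 mm² = 3.67000e-6 m² and 0.00745 in² = 4.80644e-6 m².
3.67000e-6 + 4.80644e-6 ≈ 8.48e-6 m².

8.48e-6 m²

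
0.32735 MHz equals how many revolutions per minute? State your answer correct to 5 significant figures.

1.9641e+7 rpm

1 megahertz = 6.00000e+7 rpm.
0.32735 × 6.00000e+7 ≈ 1.9641e+7 rpm.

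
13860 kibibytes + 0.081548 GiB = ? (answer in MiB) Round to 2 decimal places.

97.04 mebibytes

13860 KiB = 13.5352 MiB and 0.081548 GiB = 83.5052 MiB.
13.5352 + 83.5052 ≈ 97.04 MiB.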